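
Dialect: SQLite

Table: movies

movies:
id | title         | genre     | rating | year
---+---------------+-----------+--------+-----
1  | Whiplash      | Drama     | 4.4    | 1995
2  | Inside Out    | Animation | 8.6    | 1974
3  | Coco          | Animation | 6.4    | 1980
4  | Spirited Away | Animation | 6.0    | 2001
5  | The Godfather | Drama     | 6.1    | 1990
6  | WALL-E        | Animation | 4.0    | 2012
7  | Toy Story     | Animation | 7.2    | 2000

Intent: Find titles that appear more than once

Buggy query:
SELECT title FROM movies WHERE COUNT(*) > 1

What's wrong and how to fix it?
Bug: WHERE can't reference COUNT(*); aggregates are computed after WHERE

Fix: GROUP BY title, then filter groups with HAVING COUNT(*) > 1

Corrected query:
SELECT title FROM movies GROUP BY title HAVING COUNT(*) > 1

Result:
(no rows)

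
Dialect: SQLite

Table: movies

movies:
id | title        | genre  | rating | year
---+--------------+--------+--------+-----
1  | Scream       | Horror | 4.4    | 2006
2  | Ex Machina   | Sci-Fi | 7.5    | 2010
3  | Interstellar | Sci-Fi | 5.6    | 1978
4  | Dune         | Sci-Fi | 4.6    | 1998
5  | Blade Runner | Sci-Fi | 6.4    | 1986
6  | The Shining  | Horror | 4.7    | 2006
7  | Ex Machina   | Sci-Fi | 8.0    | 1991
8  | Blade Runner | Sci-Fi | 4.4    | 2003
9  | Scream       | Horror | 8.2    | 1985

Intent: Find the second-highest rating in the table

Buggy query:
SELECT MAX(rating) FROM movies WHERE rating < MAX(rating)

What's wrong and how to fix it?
Bug: MAX(rating) on the right of the comparison is an aggregate-in-WHERE error

Fix: Put the inner MAX in a scalar subquery

Corrected query:
SELECT MAX(rating) FROM movies WHERE rating < (SELECT MAX(rating) FROM movies)

Result:
MAX(rating)
-----------
8          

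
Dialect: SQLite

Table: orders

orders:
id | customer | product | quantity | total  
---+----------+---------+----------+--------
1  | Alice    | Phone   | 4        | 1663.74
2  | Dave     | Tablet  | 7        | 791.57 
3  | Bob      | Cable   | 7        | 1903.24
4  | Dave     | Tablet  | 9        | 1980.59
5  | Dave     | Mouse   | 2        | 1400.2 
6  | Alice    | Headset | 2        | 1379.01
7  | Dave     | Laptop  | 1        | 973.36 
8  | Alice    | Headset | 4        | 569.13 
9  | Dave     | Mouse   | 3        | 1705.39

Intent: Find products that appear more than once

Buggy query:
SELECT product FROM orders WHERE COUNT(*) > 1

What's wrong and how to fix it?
Bug: WHERE can't reference COUNT(*); aggregates are computed after WHERE

Fix: GROUP BY product, then filter groups with HAVING COUNT(*) > 1

Corrected query:
SELECT product FROM orders GROUP BY product HAVING COUNT(*) > 1

Result:
product
-------
Headset
Mouse  
Tablet 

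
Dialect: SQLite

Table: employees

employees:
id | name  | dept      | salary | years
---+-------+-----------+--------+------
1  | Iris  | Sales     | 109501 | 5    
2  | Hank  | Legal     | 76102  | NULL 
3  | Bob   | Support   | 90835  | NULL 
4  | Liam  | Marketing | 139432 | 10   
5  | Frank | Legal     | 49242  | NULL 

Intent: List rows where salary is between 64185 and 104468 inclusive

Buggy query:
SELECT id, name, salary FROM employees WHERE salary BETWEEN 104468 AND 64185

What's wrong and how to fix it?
Bug: The bounds are reversed; BETWEEN a AND b requires a <= b to match anything

Fix: Write BETWEEN 64185 AND 104468

Corrected query:
SELECT id, name, salary FROM employees WHERE salary BETWEEN 64185 AND 104468

Result:
id | name | salary
---+------+-------
2  | Hank | 76102 
3  | Bob  | 90835 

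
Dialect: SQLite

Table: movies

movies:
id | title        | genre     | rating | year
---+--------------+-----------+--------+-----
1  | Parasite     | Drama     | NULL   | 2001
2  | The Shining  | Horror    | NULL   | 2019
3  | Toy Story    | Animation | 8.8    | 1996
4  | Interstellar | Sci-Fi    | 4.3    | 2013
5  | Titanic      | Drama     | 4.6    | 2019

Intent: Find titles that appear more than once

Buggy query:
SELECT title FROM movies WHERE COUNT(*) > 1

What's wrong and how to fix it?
Bug: COUNT(*) is an aggregate and cannot be used in WHERE

Fix: Group first, then use HAVING for the count condition

Corrected query:
SELECT title FROM movies GROUP BY title HAVING COUNT(*) > 1

Result:
(no rows)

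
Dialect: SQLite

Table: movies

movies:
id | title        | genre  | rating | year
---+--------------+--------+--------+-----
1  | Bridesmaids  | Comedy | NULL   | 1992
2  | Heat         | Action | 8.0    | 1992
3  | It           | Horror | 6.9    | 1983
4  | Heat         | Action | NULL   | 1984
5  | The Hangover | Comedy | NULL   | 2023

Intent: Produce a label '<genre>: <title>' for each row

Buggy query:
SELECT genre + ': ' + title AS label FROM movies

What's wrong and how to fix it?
Bug: SQLite uses || for string concatenation; + coerces text to numbers (yielding 0)

Fix: Replace + with || to concatenate text

Corrected query:
SELECT genre || ': ' || title AS label FROM movies

Result:
label               
--------------------
Comedy: Bridesmaids 
Action: Heat        
Horror: It          
Action: Heat        
Comedy: The Hangover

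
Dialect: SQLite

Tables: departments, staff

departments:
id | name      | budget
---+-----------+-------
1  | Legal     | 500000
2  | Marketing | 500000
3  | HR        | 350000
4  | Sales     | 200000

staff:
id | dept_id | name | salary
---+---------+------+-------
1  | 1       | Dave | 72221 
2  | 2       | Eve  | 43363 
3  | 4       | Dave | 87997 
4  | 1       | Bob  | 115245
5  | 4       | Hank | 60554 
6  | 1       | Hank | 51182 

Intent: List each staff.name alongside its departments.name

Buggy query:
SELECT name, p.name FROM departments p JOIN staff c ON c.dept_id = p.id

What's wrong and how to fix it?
Bug: Both tables have a 'name' column; the unqualified reference is ambiguous

Fix: Prefix ambiguous columns with the table alias

Corrected query:
SELECT c.name, p.name FROM departments p JOIN staff c ON c.dept_id = p.id

Result:
name | name     
-----+----------
Dave | Legal    
Eve  | Marketing
Dave | Sales    
Bob  | Legal    
Hank | Sales    
Hank | Legal    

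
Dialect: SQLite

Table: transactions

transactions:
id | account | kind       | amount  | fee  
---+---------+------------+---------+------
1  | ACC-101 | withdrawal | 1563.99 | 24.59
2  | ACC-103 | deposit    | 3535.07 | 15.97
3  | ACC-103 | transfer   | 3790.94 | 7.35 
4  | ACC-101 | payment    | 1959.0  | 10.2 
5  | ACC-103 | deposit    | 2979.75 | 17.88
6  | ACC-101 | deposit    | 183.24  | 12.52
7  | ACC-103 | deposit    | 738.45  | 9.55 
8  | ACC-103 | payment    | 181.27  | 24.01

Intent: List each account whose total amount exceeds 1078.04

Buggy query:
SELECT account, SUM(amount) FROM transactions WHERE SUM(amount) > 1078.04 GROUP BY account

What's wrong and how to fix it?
Bug: SUM(amount) is an aggregate, but WHERE filters rows before aggregation

Fix: Use HAVING (which filters groups after aggregation) instead of WHERE

Corrected query:
SELECT account, SUM(amount) FROM transactions GROUP BY account HAVING SUM(amount) > 1078.04

Result:
account | SUM(amount)
--------+------------
ACC-101 | 3706.23    
ACC-103 | 11225.48   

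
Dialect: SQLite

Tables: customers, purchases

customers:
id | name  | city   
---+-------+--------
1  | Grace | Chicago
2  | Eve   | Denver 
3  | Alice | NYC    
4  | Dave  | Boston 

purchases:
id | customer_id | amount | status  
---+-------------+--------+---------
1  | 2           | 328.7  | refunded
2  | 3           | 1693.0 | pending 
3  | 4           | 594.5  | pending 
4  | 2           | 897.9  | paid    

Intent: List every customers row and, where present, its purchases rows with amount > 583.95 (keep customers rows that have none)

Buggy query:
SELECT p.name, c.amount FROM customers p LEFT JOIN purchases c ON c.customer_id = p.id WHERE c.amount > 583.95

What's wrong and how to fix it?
Bug: Filtering c.amount in WHERE discards the NULL rows produced by LEFT JOIN, turning it into an inner join

Fix: Put 'c.amount > 583.95' in the JOIN's ON clause instead of WHERE

Corrected query:
SELECT p.name, c.amount FROM customers p LEFT JOIN purchases c ON c.customer_id = p.id AND c.amount > 583.95

Result:
name  | amount
------+-------
Grace | NULL  
Eve   | 897.9 
Alice | 1693  
Dave  | 594.5 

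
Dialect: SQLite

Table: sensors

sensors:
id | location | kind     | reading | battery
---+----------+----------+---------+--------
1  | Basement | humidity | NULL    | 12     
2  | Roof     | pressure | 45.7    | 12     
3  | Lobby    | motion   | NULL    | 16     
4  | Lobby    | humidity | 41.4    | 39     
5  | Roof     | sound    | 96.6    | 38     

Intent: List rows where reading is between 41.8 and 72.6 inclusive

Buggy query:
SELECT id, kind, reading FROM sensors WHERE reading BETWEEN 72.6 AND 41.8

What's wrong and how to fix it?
Bug: BETWEEN expects the lower bound first; with 72.6 AND 41.8 the range is empty

Fix: Swap the bounds so the smaller value comes first

Corrected query:
SELECT id, kind, reading FROM sensors WHERE reading BETWEEN 41.8 AND 72.6

Result:
id | kind     | reading
---+----------+--------
2  | pressure | 45.7   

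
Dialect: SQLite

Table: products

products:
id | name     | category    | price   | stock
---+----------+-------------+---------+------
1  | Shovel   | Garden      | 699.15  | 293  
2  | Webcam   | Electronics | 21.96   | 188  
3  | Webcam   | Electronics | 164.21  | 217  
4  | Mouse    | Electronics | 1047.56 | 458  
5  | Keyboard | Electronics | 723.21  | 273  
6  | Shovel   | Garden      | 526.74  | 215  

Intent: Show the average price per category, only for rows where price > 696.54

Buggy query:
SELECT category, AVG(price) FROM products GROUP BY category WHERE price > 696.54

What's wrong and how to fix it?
Bug: WHERE cannot follow GROUP BY

Fix: Place WHERE between FROM and GROUP BY

Corrected query:
SELECT category, AVG(price) FROM products WHERE price > 696.54 GROUP BY category

Result:
category    | AVG(price)
------------+-----------
Electronics | 885.385   
Garden      | 699.15    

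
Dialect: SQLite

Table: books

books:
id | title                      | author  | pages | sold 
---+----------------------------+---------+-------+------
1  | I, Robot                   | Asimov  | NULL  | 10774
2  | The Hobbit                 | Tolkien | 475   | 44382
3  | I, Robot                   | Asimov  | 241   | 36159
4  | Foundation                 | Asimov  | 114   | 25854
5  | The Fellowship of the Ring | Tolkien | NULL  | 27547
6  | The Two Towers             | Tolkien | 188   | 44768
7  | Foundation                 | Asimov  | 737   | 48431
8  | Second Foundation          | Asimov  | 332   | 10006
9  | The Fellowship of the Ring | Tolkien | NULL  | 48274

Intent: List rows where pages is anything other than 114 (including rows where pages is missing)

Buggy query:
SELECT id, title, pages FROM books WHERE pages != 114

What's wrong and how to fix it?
Bug: 'pages != 114' is unknown when pages is NULL, so NULL rows are silently excluded

Fix: Add an explicit OR pages IS NULL to include the missing-value rows

Corrected query:
SELECT id, title, pages FROM books WHERE pages != 114 OR pages IS NULL

Result:
id | title                      | pages
---+----------------------------+------
1  | I, Robot                   | NULL 
2  | The Hobbit                 | 475  
3  | I, Robot                   | 241  
5  | The Fellowship of the Ring | NULL 
6  | The Two Towers             | 188  
7  | Foundation                 | 737  
8  | Second Foundation          | 332  
9  | The Fellowship of the Ring | NULL 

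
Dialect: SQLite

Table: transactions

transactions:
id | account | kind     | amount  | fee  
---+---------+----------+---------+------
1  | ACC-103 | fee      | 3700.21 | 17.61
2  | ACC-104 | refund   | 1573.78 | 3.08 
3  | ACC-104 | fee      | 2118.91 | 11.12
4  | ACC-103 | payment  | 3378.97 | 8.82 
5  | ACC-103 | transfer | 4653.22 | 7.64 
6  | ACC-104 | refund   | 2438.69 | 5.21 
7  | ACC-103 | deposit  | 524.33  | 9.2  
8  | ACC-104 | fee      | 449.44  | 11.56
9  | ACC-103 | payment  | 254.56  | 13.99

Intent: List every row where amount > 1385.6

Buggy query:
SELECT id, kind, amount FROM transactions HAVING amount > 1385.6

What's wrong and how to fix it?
Bug: HAVING filters the output of aggregation, but this query has no GROUP BY and no aggregate functions, so SQLite rejects it (HAVING clause on a non-aggregate query); the condition here is per row

Fix: Use WHERE for row-level filtering

Corrected query:
SELECT id, kind, amount FROM transactions WHERE amount > 1385.6

Result:
id | kind     | amount 
---+----------+--------
1  | fee      | 3700.21
2  | refund   | 1573.78
3  | fee      | 2118.91
4  | payment  | 3378.97
5  | transfer | 4653.22
6  | refund   | 2438.69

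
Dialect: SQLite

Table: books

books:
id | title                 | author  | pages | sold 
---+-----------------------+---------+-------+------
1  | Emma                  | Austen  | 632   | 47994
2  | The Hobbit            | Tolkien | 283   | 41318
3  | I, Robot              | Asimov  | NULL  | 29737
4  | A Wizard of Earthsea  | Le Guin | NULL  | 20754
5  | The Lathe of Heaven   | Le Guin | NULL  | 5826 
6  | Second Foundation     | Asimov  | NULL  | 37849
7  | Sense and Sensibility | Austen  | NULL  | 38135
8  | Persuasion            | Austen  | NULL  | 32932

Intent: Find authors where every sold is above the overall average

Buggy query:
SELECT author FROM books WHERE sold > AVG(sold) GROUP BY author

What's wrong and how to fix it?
Bug: AVG() is an aggregate; it can't sit directly in WHERE

Fix: Use a subquery for AVG and a HAVING MIN(...) filter so the condition holds for every row in the group

Corrected query:
SELECT author FROM books GROUP BY author HAVING MIN(sold) > (SELECT AVG(sold) FROM books)

Result:
author 
-------
Austen 
Tolkien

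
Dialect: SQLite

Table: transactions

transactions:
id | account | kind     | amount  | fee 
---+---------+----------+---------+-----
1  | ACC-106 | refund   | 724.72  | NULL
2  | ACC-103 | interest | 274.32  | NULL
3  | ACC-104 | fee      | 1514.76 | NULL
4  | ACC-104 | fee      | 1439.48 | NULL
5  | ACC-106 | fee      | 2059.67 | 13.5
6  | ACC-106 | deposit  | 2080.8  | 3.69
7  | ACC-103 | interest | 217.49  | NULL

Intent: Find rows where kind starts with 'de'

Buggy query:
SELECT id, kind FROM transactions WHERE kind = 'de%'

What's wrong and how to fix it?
Bug: Wildcards only work with LIKE; '=' treats '%' as a literal character

Fix: Replace '=' with LIKE so 'de%' is treated as a pattern

Corrected query:
SELECT id, kind FROM transactions WHERE kind LIKE 'de%'

Result:
id | kind   
---+--------
6  | deposit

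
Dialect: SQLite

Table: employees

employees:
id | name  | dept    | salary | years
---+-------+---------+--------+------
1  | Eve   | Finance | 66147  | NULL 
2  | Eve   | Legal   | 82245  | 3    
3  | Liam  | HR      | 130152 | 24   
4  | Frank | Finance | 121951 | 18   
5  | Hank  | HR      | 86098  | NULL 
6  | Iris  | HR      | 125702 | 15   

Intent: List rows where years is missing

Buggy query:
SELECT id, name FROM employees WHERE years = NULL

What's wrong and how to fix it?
Bug: Comparing to NULL with '=' never matches; NULL = NULL is unknown, not true

Fix: Use IS NULL to test for NULL

Corrected query:
SELECT id, name FROM employees WHERE years IS NULL

Result:
id | name
---+-----
1  | Eve 
5  | Hank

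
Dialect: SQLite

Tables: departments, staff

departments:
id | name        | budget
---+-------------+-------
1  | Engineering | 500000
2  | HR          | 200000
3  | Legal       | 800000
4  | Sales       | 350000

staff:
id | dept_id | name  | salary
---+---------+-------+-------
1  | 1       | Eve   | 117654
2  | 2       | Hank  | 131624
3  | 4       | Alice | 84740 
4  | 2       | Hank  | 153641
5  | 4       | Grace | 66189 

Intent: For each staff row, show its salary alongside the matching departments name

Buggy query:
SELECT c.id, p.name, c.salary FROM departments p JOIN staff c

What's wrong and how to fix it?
Bug: Missing join condition: each staff row is matched to all departments rows instead of just its own

Fix: Specify the join condition linking the foreign key to the parent id

Corrected query:
SELECT c.id, p.name, c.salary FROM departments p JOIN staff c ON c.dept_id = p.id

Result:
id | name        | salary
---+-------------+-------
1  | Engineering | 117654
2  | HR          | 131624
3  | Sales       | 84740 
4  | HR          | 153641
5  | Sales       | 66189 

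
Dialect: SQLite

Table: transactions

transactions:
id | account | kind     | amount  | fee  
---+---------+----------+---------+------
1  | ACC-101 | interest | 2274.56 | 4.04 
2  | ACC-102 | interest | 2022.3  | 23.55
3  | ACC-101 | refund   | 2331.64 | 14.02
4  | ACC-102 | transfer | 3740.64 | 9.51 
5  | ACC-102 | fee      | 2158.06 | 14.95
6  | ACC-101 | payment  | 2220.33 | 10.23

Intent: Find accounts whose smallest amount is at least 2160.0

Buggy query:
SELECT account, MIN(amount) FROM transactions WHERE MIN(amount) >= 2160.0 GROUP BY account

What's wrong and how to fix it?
Bug: Aggregates like MIN are computed per group after WHERE runs

Fix: Replace WHERE with HAVING after the GROUP BY

Corrected query:
SELECT account, MIN(amount) FROM transactions GROUP BY account HAVING MIN(amount) >= 2160.0

Result:
account | MIN(amount)
--------+------------
ACC-101 | 2220.33    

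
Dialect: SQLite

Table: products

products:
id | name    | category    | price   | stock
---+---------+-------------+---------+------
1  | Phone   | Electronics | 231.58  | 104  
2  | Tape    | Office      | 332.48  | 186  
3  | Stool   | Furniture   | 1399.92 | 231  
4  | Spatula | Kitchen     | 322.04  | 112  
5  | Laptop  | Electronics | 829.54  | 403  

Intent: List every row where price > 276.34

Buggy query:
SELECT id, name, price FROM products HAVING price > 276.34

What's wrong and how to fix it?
Bug: HAVING filters the output of aggregation, but this query has no GROUP BY and no aggregate functions, so SQLite rejects it (HAVING clause on a non-aggregate query); the condition here is per row

Fix: Use WHERE for row-level filtering

Corrected query:
SELECT id, name, price FROM products WHERE price > 276.34

Result:
id | name    | price  
---+---------+--------
2  | Tape    | 332.48 
3  | Stool   | 1399.92
4  | Spatula | 322.04 
5  | Laptop  | 829.54 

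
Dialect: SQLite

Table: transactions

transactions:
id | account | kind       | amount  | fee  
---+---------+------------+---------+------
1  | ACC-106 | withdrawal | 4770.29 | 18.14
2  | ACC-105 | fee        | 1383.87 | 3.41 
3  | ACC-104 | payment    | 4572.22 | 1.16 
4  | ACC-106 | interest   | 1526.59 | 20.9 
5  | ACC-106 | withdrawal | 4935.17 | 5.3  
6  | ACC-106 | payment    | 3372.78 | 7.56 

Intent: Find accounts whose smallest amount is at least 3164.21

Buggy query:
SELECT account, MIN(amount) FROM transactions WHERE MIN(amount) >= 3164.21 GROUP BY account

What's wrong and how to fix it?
Bug: Aggregates like MIN are computed per group after WHERE runs

Fix: Use HAVING for the per-group MIN condition

Corrected query:
SELECT account, MIN(amount) FROM transactions GROUP BY account HAVING MIN(amount) >= 3164.21

Result:
account | MIN(amount)
--------+------------
ACC-104 | 4572.22    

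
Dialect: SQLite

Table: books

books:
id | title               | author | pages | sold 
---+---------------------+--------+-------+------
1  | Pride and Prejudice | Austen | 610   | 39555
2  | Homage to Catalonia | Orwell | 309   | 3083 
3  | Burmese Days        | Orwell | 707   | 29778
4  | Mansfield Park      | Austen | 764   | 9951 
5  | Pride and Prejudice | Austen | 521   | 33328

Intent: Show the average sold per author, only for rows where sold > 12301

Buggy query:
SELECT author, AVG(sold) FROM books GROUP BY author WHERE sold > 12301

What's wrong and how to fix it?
Bug: WHERE cannot follow GROUP BY

Fix: Place WHERE between FROM and GROUP BY

Corrected query:
SELECT author, AVG(sold) FROM books WHERE sold > 12301 GROUP BY author

Result:
author | AVG(sold)
-------+----------
Austen | 36441.5  
Orwell | 29778    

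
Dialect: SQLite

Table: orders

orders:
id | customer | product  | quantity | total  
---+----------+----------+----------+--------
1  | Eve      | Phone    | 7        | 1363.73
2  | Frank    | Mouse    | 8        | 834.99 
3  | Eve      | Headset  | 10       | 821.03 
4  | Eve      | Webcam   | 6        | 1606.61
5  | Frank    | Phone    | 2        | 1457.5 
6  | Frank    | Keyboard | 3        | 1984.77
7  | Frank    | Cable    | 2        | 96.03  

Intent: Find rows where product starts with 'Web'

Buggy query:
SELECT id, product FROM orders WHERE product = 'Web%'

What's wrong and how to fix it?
Bug: Wildcards only work with LIKE; '=' treats '%' as a literal character

Fix: Replace '=' with LIKE so 'Web%' is treated as a pattern

Corrected query:
SELECT id, product FROM orders WHERE product LIKE 'Web%'

Result:
id | product
---+--------
4  | Webcam 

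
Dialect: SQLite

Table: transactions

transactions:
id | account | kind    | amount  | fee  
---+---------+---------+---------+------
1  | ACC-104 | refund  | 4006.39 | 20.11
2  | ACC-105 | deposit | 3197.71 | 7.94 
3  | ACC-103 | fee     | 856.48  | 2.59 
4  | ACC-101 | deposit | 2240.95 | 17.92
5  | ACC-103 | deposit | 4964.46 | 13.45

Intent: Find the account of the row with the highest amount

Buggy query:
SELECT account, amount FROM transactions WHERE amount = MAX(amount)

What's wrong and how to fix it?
Bug: WHERE is evaluated per row; an aggregate over the whole table isn't defined there

Fix: Use a subquery: WHERE amount = (SELECT MAX(amount) FROM transactions)

Corrected query:
SELECT account, amount FROM transactions WHERE amount = (SELECT MAX(amount) FROM transactions)

Result:
account | amount 
--------+--------
ACC-103 | 4964.46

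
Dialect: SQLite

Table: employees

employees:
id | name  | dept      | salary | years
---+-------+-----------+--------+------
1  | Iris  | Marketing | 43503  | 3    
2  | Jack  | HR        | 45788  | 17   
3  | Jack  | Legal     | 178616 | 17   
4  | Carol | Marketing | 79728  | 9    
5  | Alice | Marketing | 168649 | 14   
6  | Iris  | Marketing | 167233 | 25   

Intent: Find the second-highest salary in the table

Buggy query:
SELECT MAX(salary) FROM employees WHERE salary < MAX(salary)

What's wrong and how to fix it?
Bug: The inner MAX is an aggregate inside WHERE, which is not allowed

Fix: Compute the overall MAX in a subquery, then take MAX of rows below it

Corrected query:
SELECT MAX(salary) FROM employees WHERE salary < (SELECT MAX(salary) FROM employees)

Result:
MAX(salary)
-----------
168649     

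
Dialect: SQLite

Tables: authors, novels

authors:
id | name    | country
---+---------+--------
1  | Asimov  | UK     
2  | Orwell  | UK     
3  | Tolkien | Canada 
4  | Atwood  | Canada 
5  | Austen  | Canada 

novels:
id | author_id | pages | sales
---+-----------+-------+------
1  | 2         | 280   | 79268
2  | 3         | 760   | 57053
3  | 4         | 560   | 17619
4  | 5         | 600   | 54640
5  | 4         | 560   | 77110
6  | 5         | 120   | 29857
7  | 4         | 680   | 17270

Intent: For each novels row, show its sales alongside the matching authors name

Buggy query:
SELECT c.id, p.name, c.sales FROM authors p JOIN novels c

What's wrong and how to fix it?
Bug: JOIN with no ON clause produces a cartesian product; every novels row pairs with every authors row

Fix: Specify the join condition linking the foreign key to the parent id

Corrected query:
SELECT c.id, p.name, c.sales FROM authors p JOIN novels c ON c.author_id = p.id

Result:
id | name    | sales
---+---------+------
1  | Orwell  | 79268
2  | Tolkien | 57053
3  | Atwood  | 17619
4  | Austen  | 54640
5  | Atwood  | 77110
6  | Austen  | 29857
7  | Atwood  | 17270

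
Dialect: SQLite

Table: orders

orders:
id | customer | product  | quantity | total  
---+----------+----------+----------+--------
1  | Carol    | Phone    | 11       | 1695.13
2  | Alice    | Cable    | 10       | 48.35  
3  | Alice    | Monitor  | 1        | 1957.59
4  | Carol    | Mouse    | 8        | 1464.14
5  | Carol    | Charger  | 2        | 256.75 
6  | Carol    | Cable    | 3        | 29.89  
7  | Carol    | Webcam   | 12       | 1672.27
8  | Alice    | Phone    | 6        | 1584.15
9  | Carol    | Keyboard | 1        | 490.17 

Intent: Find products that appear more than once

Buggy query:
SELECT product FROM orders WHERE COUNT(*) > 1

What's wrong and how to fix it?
Bug: WHERE can't reference COUNT(*); aggregates are computed after WHERE

Fix: Group first, then use HAVING for the count condition

Corrected query:
SELECT product FROM orders GROUP BY product HAVING COUNT(*) > 1

Result:
product
-------
Cable  
Phone  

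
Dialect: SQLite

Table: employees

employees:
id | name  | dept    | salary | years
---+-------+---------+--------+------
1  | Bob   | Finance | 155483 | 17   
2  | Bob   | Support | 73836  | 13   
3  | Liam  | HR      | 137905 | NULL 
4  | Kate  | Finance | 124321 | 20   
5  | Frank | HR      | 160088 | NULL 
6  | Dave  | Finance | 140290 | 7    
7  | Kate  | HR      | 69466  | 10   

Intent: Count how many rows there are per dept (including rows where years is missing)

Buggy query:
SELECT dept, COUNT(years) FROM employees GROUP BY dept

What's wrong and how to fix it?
Bug: COUNT(column) counts non-NULL values only; rows with NULL years aren't counted

Fix: Replace COUNT(years) with COUNT(*)

Corrected query:
SELECT dept, COUNT(*) FROM employees GROUP BY dept

Result:
dept    | COUNT(*)
--------+---------
Finance | 3       
HR      | 3       
Support | 1       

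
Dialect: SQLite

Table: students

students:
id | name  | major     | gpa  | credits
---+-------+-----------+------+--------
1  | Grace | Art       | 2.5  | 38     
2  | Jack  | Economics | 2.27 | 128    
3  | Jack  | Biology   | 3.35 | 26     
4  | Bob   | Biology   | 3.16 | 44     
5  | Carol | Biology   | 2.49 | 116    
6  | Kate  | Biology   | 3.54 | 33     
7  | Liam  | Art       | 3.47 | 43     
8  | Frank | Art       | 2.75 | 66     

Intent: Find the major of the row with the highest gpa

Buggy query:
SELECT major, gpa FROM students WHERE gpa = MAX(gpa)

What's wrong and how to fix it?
Bug: MAX(gpa) is an aggregate and cannot be used directly in WHERE

Fix: Wrap MAX in a scalar subquery so WHERE compares against a single value

Corrected query:
SELECT major, gpa FROM students WHERE gpa = (SELECT MAX(gpa) FROM students)

Result:
major   | gpa 
--------+-----
Biology | 3.54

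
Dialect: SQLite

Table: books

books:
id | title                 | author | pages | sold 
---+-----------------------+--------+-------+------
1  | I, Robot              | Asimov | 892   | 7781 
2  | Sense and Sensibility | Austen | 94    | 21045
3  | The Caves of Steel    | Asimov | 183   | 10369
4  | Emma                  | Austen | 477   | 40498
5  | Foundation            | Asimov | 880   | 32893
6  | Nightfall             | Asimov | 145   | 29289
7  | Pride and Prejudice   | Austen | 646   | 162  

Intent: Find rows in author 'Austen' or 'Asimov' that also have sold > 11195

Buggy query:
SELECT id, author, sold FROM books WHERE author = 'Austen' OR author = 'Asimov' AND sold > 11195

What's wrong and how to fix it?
Bug: AND binds tighter than OR, so this parses as author = 'Austen' OR (author = 'Asimov' AND sold > 11195)

Fix: Add parentheses around the OR so the AND applies to both alternatives

Corrected query:
SELECT id, author, sold FROM books WHERE (author = 'Austen' OR author = 'Asimov') AND sold > 11195

Result:
id | author | sold 
---+--------+------
2  | Austen | 21045
4  | Austen | 40498
5  | Asimov | 32893
6  | Asimov | 29289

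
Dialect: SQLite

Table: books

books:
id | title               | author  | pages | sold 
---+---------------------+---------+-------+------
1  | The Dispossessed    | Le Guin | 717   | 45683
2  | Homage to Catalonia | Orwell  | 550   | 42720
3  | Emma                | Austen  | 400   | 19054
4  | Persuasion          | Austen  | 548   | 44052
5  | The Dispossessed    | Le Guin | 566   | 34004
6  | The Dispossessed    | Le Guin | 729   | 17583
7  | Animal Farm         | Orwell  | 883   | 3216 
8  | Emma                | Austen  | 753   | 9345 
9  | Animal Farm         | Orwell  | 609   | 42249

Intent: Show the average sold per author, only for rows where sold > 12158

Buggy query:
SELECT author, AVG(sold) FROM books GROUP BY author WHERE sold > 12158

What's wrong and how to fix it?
Bug: Row-level WHERE must come before GROUP BY in the clause order

Fix: Place WHERE between FROM and GROUP BY

Corrected query:
SELECT author, AVG(sold) FROM books WHERE sold > 12158 GROUP BY author

Result:
author  | AVG(sold)   
--------+-------------
Austen  | 31553       
Le Guin | 32423.333333
Orwell  | 42484.5     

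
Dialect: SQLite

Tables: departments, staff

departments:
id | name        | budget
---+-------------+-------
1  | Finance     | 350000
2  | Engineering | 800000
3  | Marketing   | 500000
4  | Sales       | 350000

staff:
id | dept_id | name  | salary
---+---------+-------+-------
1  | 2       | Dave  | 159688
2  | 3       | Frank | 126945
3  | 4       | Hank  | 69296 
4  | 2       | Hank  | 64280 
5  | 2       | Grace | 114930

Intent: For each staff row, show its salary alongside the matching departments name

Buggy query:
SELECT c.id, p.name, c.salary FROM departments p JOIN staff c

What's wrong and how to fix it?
Bug: JOIN with no ON clause produces a cartesian product; every staff row pairs with every departments row

Fix: Add ON c.dept_id = p.id to the JOIN

Corrected query:
SELECT c.id, p.name, c.salary FROM departments p JOIN staff c ON c.dept_id = p.id

Result:
id | name        | salary
---+-------------+-------
1  | Engineering | 159688
2  | Marketing   | 126945
3  | Sales       | 69296 
4  | Engineering | 64280 
5  | Engineering | 114930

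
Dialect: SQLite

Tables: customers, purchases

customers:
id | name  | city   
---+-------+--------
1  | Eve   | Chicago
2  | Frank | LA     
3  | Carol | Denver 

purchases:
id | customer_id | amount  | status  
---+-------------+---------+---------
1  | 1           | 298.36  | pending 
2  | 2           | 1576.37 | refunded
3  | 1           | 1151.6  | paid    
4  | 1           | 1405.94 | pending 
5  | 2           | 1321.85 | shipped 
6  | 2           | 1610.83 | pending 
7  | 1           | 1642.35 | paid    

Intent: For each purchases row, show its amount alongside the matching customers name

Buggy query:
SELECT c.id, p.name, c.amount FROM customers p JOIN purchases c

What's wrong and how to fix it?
Bug: Missing join condition: each purchases row is matched to all customers rows instead of just its own

Fix: Add ON c.customer_id = p.id to the JOIN

Corrected query:
SELECT c.id, p.name, c.amount FROM customers p JOIN purchases c ON c.customer_id = p.id

Result:
id | name  | amount 
---+-------+--------
1  | Eve   | 298.36 
2  | Frank | 1576.37
3  | Eve   | 1151.6 
4  | Eve   | 1405.94
5  | Frank | 1321.85
6  | Frank | 1610.83
7  | Eve   | 1642.35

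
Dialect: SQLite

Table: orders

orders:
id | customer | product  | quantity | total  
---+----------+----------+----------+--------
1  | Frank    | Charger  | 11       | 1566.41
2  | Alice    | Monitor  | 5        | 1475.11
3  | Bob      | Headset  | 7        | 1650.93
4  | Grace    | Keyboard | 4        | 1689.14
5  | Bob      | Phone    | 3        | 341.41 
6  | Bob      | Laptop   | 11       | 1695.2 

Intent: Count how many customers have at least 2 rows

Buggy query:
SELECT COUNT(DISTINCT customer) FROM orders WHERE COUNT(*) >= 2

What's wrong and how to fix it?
Bug: WHERE filters individual rows, not groups, so a group-level COUNT is invalid there

Fix: Use a subquery that GROUPs and filters with HAVING, then count its rows

Corrected query:
SELECT COUNT(*) FROM (SELECT customer FROM orders GROUP BY customer HAVING COUNT(*) >= 2)

Result:
COUNT(*)
--------
1       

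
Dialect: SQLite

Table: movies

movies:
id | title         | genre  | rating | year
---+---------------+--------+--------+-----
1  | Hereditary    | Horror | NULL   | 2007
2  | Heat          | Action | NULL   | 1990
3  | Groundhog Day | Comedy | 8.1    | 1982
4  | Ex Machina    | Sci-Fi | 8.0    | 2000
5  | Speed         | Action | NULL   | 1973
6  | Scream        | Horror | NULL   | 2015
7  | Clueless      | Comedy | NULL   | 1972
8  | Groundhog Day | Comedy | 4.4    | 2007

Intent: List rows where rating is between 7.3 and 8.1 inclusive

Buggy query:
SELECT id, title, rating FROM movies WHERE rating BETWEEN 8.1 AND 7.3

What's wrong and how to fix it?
Bug: The bounds are reversed; BETWEEN a AND b requires a <= b to match anything

Fix: Swap the bounds so the smaller value comes first

Corrected query:
SELECT id, title, rating FROM movies WHERE rating BETWEEN 7.3 AND 8.1

Result:
id | title         | rating
---+---------------+-------
3  | Groundhog Day | 8.1   
4  | Ex Machina    | 8     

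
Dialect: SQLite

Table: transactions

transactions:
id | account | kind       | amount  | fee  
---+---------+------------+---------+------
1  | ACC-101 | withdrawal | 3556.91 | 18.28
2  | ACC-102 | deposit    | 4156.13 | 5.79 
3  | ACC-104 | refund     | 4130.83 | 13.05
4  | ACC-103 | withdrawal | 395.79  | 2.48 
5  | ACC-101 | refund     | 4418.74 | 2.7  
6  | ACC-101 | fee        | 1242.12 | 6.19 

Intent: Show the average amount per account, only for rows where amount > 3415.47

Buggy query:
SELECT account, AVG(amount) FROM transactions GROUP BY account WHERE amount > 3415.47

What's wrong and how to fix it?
Bug: Row-level WHERE must come before GROUP BY in the clause order

Fix: Place WHERE between FROM and GROUP BY

Corrected query:
SELECT account, AVG(amount) FROM transactions WHERE amount > 3415.47 GROUP BY account

Result:
account | AVG(amount)
--------+------------
ACC-101 | 3987.825   
ACC-102 | 4156.13    
ACC-104 | 4130.83    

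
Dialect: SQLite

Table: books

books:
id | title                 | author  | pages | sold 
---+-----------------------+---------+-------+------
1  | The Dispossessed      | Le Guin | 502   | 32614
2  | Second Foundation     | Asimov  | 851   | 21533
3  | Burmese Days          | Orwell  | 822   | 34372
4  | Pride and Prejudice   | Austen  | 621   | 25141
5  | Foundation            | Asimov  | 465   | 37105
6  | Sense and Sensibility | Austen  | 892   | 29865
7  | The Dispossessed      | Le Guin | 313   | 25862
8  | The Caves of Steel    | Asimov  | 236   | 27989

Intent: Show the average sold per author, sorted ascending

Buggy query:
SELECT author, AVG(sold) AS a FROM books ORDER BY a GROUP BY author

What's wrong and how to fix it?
Bug: ORDER BY appears before GROUP BY; SQL clause order requires GROUP BY first

Fix: Move ORDER BY to the end, after GROUP BY

Corrected query:
SELECT author, AVG(sold) AS a FROM books GROUP BY author ORDER BY a

Result:
author  | a           
--------+-------------
Austen  | 27503       
Asimov  | 28875.666667
Le Guin | 29238       
Orwell  | 34372       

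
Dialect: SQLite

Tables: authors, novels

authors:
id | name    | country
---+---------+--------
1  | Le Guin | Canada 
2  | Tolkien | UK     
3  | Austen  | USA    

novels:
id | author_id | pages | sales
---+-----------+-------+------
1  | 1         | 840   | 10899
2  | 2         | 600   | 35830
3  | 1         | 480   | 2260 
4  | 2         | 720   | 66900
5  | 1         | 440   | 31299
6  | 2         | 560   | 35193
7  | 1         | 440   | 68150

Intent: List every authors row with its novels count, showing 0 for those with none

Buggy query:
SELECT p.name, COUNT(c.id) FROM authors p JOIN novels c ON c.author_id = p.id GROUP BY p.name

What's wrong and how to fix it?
Bug: An inner join excludes parents with zero children

Fix: Switch to LEFT JOIN to retain unmatched parent rows

Corrected query:
SELECT p.name, COUNT(c.id) FROM authors p LEFT JOIN novels c ON c.author_id = p.id GROUP BY p.name

Result:
name    | COUNT(c.id)
--------+------------
Austen  | 0          
Le Guin | 4          
Tolkien | 3          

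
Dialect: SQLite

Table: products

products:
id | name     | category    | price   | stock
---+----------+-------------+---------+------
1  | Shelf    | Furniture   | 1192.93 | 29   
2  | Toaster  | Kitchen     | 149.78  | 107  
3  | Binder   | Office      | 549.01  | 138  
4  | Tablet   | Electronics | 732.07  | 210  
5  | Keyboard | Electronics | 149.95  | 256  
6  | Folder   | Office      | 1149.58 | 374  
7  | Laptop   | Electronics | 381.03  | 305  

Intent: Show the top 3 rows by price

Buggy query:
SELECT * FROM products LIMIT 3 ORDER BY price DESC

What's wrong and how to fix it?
Bug: LIMIT must come after ORDER BY

Fix: Sort with ORDER BY, then apply LIMIT

Corrected query:
SELECT * FROM products ORDER BY price DESC LIMIT 3

Result:
id | name   | category    | price   | stock
---+--------+-------------+---------+------
1  | Shelf  | Furniture   | 1192.93 | 29   
6  | Folder | Office      | 1149.58 | 374  
4  | Tablet | Electronics | 732.07  | 210  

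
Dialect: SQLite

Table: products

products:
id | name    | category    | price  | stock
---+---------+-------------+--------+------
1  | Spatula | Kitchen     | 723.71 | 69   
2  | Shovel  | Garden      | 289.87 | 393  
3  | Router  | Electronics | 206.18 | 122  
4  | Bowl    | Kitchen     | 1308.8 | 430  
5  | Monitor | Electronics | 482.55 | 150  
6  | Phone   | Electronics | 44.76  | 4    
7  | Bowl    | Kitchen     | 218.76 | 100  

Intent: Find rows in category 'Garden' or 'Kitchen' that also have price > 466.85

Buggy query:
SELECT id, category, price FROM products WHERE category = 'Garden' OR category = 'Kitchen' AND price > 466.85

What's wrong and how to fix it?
Bug: Without parentheses, AND is evaluated before OR, so the price filter only applies to the 'Kitchen' branch

Fix: Add parentheses around the OR so the AND applies to both alternatives

Corrected query:
SELECT id, category, price FROM products WHERE (category = 'Garden' OR category = 'Kitchen') AND price > 466.85

Result:
id | category | price 
---+----------+-------
1  | Kitchen  | 723.71
4  | Kitchen  | 1308.8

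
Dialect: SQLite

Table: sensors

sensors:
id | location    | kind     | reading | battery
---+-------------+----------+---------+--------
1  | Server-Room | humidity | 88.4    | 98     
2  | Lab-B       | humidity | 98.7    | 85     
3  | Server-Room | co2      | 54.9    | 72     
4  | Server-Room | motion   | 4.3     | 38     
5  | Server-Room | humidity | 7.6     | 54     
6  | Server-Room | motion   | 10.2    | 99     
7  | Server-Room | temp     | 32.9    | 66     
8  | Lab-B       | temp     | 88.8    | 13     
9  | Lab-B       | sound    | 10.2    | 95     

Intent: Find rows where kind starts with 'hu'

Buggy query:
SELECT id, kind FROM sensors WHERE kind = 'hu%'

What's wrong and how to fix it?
Bug: '=' compares the literal string including the % character; pattern matching needs LIKE

Fix: Replace '=' with LIKE so 'hu%' is treated as a pattern

Corrected query:
SELECT id, kind FROM sensors WHERE kind LIKE 'hu%'

Result:
id | kind    
---+---------
1  | humidity
2  | humidity
5  | humidity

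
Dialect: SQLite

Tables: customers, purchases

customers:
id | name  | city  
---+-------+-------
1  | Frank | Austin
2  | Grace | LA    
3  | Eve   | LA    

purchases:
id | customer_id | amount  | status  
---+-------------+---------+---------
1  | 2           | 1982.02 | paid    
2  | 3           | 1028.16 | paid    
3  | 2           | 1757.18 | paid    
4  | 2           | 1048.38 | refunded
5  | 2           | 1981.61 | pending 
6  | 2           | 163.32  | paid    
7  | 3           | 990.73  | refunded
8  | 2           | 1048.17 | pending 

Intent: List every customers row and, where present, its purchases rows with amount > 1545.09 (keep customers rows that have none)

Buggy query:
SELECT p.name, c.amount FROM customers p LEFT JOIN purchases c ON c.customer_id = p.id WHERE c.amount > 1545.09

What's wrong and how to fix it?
Bug: Filtering c.amount in WHERE discards the NULL rows produced by LEFT JOIN, turning it into an inner join

Fix: Move the right-table condition into the ON clause so unmatched parents are kept

Corrected query:
SELECT p.name, c.amount FROM customers p LEFT JOIN purchases c ON c.customer_id = p.id AND c.amount > 1545.09

Result:
name  | amount 
------+--------
Frank | NULL   
Grace | 1757.18
Grace | 1981.61
Grace | 1982.02
Eve   | NULL   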